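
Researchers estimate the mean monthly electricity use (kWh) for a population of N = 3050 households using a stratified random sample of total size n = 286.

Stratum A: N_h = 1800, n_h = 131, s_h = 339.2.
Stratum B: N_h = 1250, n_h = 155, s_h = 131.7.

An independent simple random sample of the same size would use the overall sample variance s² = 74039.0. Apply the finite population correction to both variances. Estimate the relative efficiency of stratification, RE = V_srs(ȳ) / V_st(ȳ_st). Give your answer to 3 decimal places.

V̂(ȳ_st) = Σ W_h² (1 − n_h/N_h) s_h²/n_h, with W_h = N_h/N and N = 3050:
  stratum A: (1800/3050)²·(1 − 131/1800)·339.2²/131 = 283.641
  stratum B: (1250/3050)²·(1 − 155/1250)·131.7²/155 = 16.4651
V_st = 300.106
V_srs = (1 − 286/3050)·74039.0/286 = 234.603
Relative efficiency = V_srs / V_st = 234.603/300.106 = 0.7817

RE ≈ 0.782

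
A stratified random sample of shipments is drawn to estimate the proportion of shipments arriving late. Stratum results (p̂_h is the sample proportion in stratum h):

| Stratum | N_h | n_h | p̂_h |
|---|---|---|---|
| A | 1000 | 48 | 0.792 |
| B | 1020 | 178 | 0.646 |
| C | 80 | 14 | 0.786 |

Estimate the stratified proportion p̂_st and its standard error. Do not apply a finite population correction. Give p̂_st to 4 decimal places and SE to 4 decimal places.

p̂_st ≈ 0.7209, SE ≈ 0.0334

N = 2100; stratum weights W_h = N_h/N.
p̂_st = Σ W_h p̂_h = (1000·0.792 + 1020·0.646 + 80·0.786)/2100 = 0.72086
V̂(p̂_st) = Σ W_h² p̂_h(1−p̂_h)/(n_h−1):
  stratum A: (1000/2100)²·0.792·0.208/47 = 0.000794789
  stratum B: (1020/2100)²·0.646·0.354/177 = 0.000304807
  stratum C: (80/2100)²·0.786·0.214/13 = 1.87774e-05
V̂(p̂_st) = 0.00111837; SE = √V̂ = 0.0334421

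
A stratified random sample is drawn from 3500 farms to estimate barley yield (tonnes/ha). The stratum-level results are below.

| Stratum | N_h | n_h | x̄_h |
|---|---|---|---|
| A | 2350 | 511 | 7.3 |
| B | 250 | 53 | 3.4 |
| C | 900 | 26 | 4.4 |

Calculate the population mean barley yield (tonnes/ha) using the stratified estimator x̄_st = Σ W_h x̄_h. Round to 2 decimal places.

x̄_st ≈ 6.28

N = Σ N_h = 3500. Stratum weights W_h = N_h/N.
x̄_st = (2350·7.3 + 250·3.4 + 900·4.4) / 3500 = 6.2757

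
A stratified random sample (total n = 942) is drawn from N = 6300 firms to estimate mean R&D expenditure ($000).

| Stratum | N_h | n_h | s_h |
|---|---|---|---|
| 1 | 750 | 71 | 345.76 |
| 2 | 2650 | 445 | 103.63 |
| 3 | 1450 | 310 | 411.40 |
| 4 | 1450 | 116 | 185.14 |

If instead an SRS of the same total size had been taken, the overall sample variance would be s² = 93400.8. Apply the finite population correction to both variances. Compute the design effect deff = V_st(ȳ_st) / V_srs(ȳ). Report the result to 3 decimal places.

V̂(ȳ_st) = Σ W_h² (1 − n_h/N_h) s_h²/n_h, with W_h = N_h/N and N = 6300:
  stratum 1: (750/6300)²·(1 − 71/750)·345.76²/71 = 21.6043
  stratum 2: (2650/6300)²·(1 − 445/2650)·103.63²/445 = 3.55291
  stratum 3: (1450/6300)²·(1 − 310/1450)·411.40²/310 = 22.7383
  stratum 4: (1450/6300)²·(1 − 116/1450)·185.14²/116 = 14.4008
V_st = 62.2963
V_srs = (1 − 942/6300)·93400.8/942 = 84.3261
deff = V_st / V_srs = 62.2963/84.3261 = 0.7388

deff ≈ 0.739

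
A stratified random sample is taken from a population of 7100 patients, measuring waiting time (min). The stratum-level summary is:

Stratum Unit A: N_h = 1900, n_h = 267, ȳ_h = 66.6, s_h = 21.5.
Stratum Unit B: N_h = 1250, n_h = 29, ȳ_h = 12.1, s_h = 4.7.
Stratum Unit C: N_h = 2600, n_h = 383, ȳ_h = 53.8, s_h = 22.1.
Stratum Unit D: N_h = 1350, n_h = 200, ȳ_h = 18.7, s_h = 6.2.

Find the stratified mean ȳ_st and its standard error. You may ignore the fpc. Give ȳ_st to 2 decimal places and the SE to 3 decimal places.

ȳ_st = Σ W_h ȳ_h = (1900·66.6 + 1250·12.1 + 2600·53.8 + 1350·18.7)/7100 = 43.20986
V̂(ȳ_st) = Σ W_h² s_h²/n_h, with W_h = N_h/N and N = 7100:
  stratum Unit A: (1900/7100)²·21.5²/267 = 0.123981
  stratum Unit B: (1250/7100)²·4.7²/29 = 0.0236103
  stratum Unit C: (2600/7100)²·22.1²/383 = 0.171008
  stratum Unit D: (1350/7100)²·6.2²/200 = 0.00694871
V̂(ȳ_st) = 0.325548
SE(ȳ_st) = √0.325548 = 0.570568

ȳ_st ≈ 43.21, SE ≈ 0.571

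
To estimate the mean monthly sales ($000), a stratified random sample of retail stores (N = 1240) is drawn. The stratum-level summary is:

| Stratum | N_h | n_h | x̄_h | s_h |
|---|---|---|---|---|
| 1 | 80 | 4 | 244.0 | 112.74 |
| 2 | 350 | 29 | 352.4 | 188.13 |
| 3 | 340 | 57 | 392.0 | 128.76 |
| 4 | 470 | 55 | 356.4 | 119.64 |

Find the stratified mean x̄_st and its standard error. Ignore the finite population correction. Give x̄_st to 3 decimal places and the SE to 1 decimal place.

x̄_st = Σ W_h x̄_h = (80·244.0 + 350·352.4 + 340·392.0 + 470·356.4)/1240 = 357.78065
V̂(x̄_st) = Σ W_h² s_h²/n_h, with W_h = N_h/N and N = 1240:
  stratum 1: (80/1240)²·112.74²/4 = 13.2261
  stratum 2: (350/1240)²·188.13²/29 = 97.2324
  stratum 3: (340/1240)²·128.76²/57 = 21.8676
  stratum 4: (470/1240)²·119.64²/55 = 37.3889
V̂(x̄_st) = 169.715
SE(x̄_st) = √169.715 = 13.0275

x̄_st ≈ 357.781, SE ≈ 13.0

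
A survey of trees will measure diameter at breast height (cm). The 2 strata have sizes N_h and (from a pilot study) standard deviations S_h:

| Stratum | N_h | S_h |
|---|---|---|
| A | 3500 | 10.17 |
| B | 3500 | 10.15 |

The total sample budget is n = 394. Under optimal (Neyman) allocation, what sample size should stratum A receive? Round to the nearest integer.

Neyman allocation: n_h = n · N_h S_h / Σ N_i S_i, with n = 394.
  stratum A: N_h·S_h = 3500·10.17 = 35595.00
  stratum B: N_h·S_h = 3500·10.15 = 35525.00
Σ N_h S_h = 71120.00
n for stratum A = 394·35595.00/71120.00 = 197.194 → 197

197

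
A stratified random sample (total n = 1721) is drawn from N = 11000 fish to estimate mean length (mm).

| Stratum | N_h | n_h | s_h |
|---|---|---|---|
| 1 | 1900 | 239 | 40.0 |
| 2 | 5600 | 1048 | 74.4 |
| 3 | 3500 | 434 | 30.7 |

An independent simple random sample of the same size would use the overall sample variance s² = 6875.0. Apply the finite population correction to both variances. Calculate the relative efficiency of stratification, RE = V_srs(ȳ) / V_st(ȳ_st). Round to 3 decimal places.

V̂(ȳ_st) = Σ W_h² (1 − n_h/N_h) s_h²/n_h, with W_h = N_h/N and N = 11000:
  stratum 1: (1900/11000)²·(1 − 239/1900)·40.0²/239 = 0.174606
  stratum 2: (5600/11000)²·(1 − 1048/5600)·74.4²/1048 = 1.11273
  stratum 3: (3500/11000)²·(1 − 434/3500)·30.7²/434 = 0.192594
V_st = 1.47993
V_srs = (1 − 1721/11000)·6875.0/1721 = 3.36977
Relative efficiency = V_srs / V_st = 3.36977/1.47993 = 2.2770

RE ≈ 2.277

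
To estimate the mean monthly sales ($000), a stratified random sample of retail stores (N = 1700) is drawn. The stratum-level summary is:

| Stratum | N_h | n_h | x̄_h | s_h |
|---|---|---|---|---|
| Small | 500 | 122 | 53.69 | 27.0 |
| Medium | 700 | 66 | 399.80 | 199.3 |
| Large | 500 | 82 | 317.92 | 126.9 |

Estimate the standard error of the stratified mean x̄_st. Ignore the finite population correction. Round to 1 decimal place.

SE(x̄_st) ≈ 10.9

V̂(x̄_st) = Σ W_h² s_h²/n_h, with W_h = N_h/N and N = 1700:
  stratum Small: (500/1700)²·27.0²/122 = 0.516904
  stratum Medium: (700/1700)²·199.3²/66 = 102.04
  stratum Large: (500/1700)²·126.9²/82 = 16.9884
V̂(x̄_st) = 119.545
SE(x̄_st) = √119.545 = 10.9337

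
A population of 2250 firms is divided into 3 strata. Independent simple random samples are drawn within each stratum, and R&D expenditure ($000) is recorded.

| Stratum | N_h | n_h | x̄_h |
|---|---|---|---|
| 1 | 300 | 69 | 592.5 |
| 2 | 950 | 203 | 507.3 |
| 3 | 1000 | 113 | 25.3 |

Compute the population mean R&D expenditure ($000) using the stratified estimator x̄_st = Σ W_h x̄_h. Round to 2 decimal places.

N = Σ N_h = 2250. Stratum weights W_h = N_h/N.
x̄_st = (300·592.5 + 950·507.3 + 1000·25.3) / 2250 = 304.4378

x̄_st ≈ 304.44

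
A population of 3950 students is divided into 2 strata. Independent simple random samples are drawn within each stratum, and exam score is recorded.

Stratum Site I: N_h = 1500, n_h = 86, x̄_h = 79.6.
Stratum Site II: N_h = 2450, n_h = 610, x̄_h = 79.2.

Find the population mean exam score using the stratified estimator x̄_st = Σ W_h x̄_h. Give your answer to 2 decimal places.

N = Σ N_h = 3950. Stratum weights W_h = N_h/N.
x̄_st = (1500·79.6 + 2450·79.2) / 3950 = 79.3519

x̄_st ≈ 79.35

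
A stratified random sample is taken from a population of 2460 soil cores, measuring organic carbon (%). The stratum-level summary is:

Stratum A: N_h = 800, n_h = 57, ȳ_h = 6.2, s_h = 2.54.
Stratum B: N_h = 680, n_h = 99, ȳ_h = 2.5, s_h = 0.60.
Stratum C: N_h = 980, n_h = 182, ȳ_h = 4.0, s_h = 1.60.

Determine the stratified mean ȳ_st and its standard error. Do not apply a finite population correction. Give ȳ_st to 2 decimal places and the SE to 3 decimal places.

ȳ_st = Σ W_h ȳ_h = (800·6.2 + 680·2.5 + 980·4.0)/2460 = 4.30081
V̂(ȳ_st) = Σ W_h² s_h²/n_h, with W_h = N_h/N and N = 2460:
  stratum A: (800/2460)²·2.54²/57 = 0.0119702
  stratum B: (680/2460)²·0.60²/99 = 0.000277853
  stratum C: (980/2460)²·1.60²/182 = 0.00223229
V̂(ȳ_st) = 0.0144804
SE(ȳ_st) = √0.0144804 = 0.120334

ȳ_st ≈ 4.30, SE ≈ 0.120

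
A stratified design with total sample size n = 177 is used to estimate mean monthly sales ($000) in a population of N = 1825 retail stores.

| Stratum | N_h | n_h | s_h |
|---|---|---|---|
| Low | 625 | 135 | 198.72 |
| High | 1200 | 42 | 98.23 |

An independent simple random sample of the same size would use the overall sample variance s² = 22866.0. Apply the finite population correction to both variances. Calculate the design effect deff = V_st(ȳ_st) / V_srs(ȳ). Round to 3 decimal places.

deff ≈ 1.052

V̂(ȳ_st) = Σ W_h² (1 − n_h/N_h) s_h²/n_h, with W_h = N_h/N and N = 1825:
  stratum Low: (625/1825)²·(1 − 135/625)·198.72²/135 = 26.8967
  stratum High: (1200/1825)²·(1 − 42/1200)·98.23²/42 = 95.8524
V_st = 122.749
V_srs = (1 − 177/1825)·22866.0/177 = 116.657
deff = V_st / V_srs = 122.749/116.657 = 1.0522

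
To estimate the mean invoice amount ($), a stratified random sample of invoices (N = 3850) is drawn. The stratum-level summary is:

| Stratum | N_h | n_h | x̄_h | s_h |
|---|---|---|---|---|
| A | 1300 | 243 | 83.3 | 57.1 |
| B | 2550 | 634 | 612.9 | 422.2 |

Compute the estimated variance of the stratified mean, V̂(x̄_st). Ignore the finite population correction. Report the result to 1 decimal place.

V̂(x̄_st) = Σ W_h² s_h²/n_h, with W_h = N_h/N and N = 3850:
  stratum A: (1300/3850)²·57.1²/243 = 1.52979
  stratum B: (2550/3850)²·422.2²/634 = 123.341
V̂(x̄_st) = 124.87

V̂(x̄_st) ≈ 124.9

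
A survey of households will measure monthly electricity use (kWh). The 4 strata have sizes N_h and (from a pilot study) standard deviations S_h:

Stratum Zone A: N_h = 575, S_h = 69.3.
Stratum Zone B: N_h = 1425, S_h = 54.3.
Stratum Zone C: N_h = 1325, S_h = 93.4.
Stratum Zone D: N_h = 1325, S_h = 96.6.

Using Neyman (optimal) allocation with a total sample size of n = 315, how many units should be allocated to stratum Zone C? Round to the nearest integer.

106

Neyman allocation: n_h = n · N_h S_h / Σ N_i S_i, with n = 315.
  stratum Zone A: N_h·S_h = 575·69.3 = 39847.50
  stratum Zone B: N_h·S_h = 1425·54.3 = 77377.50
  stratum Zone C: N_h·S_h = 1325·93.4 = 123755.00
  stratum Zone D: N_h·S_h = 1325·96.6 = 127995.00
Σ N_h S_h = 368975.00
n for stratum Zone C = 315·123755.00/368975.00 = 105.652 → 106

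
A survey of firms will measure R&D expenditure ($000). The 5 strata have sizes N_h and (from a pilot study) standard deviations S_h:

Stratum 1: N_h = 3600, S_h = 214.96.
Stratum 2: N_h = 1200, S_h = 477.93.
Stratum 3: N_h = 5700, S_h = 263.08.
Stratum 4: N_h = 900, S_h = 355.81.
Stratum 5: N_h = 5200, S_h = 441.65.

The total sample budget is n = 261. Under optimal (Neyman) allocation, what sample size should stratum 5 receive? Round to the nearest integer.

110

Neyman allocation: n_h = n · N_h S_h / Σ N_i S_i, with n = 261.
  stratum 1: N_h·S_h = 3600·214.96 = 773856.00
  stratum 2: N_h·S_h = 1200·477.93 = 573516.00
  stratum 3: N_h·S_h = 5700·263.08 = 1499556.00
  stratum 4: N_h·S_h = 900·355.81 = 320229.00
  stratum 5: N_h·S_h = 5200·441.65 = 2296580.00
Σ N_h S_h = 5463737.00
n for stratum 5 = 261·2296580.00/5463737.00 = 109.706 → 110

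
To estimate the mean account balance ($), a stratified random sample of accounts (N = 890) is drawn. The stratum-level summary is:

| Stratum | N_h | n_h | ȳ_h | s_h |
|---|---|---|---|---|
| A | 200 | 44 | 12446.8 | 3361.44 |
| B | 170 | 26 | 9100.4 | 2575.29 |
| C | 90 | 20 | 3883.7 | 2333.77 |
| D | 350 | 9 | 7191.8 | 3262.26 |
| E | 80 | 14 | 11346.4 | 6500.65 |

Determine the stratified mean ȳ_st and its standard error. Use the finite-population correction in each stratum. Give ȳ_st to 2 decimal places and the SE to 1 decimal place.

ȳ_st = Σ W_h ȳ_h = (200·12446.8 + 170·9100.4 + 90·3883.7 + 350·7191.8 + 80·11346.4)/890 = 8776.18315
V̂(ȳ_st) = Σ W_h² (1 − n_h/N_h) s_h²/n_h, with W_h = N_h/N and N = 890:
  stratum A: (200/890)²·(1 − 44/200)·3361.44²/44 = 10115.2
  stratum B: (170/890)²·(1 − 26/170)·2575.29²/26 = 7883.34
  stratum C: (90/890)²·(1 − 20/90)·2333.77²/20 = 2165.94
  stratum D: (350/890)²·(1 − 9/350)·3262.26²/9 = 178171
  stratum E: (80/890)²·(1 − 14/80)·6500.65²/14 = 20120.5
V̂(ȳ_st) = 218456
SE(ȳ_st) = √218456 = 467.393

ȳ_st ≈ 8776.18, SE ≈ 467.4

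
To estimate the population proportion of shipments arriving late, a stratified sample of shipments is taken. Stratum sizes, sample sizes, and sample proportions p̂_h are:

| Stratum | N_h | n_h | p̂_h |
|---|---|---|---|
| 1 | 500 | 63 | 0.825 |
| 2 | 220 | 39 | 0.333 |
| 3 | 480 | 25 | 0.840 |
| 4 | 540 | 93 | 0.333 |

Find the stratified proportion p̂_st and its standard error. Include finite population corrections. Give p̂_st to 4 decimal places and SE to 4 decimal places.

p̂_st ≈ 0.6142, SE ≈ 0.0290

N = 1740; stratum weights W_h = N_h/N.
p̂_st = Σ W_h p̂_h = (500·0.825 + 220·0.333 + 480·0.840 + 540·0.333)/1740 = 0.61424
V̂(p̂_st) = Σ W_h² (1 − n_h/N_h) p̂_h(1−p̂_h)/(n_h−1):
  stratum 1: (500/1740)²·(1 − 63/500)·0.825·0.175/62 = 0.000168056
  stratum 2: (220/1740)²·(1 − 39/220)·0.333·0.667/38 = 7.68757e-05
  stratum 3: (480/1740)²·(1 − 25/480)·0.840·0.160/24 = 0.000403964
  stratum 4: (540/1740)²·(1 − 93/540)·0.333·0.667/92 = 0.00019248
V̂(p̂_st) = 0.000841375; SE = √V̂ = 0.0290065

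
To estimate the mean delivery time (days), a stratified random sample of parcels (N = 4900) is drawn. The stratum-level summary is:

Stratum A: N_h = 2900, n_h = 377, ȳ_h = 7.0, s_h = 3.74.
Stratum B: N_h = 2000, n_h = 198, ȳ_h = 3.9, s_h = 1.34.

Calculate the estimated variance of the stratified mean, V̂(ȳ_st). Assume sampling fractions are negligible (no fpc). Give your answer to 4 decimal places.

V̂(ȳ_st) = Σ W_h² s_h²/n_h, with W_h = N_h/N and N = 4900:
  stratum A: (2900/4900)²·3.74²/377 = 0.0129959
  stratum B: (2000/4900)²·1.34²/198 = 0.00151082
V̂(ȳ_st) = 0.0145067

V̂(ȳ_st) ≈ 0.0145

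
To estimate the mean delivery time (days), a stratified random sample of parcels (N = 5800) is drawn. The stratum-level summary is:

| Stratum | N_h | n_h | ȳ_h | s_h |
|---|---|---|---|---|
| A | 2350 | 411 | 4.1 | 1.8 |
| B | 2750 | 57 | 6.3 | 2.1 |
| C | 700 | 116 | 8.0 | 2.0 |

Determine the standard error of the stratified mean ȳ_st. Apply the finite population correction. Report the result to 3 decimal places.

SE(ȳ_st) ≈ 0.136

V̂(ȳ_st) = Σ W_h² (1 − n_h/N_h) s_h²/n_h, with W_h = N_h/N and N = 5800:
  stratum A: (2350/5800)²·(1 − 411/2350)·1.8²/411 = 0.00106781
  stratum B: (2750/5800)²·(1 − 57/2750)·2.1²/57 = 0.0170324
  stratum C: (700/5800)²·(1 − 116/700)·2.0²/116 = 0.000419041
V̂(ȳ_st) = 0.0185193
SE(ȳ_st) = √0.0185193 = 0.136086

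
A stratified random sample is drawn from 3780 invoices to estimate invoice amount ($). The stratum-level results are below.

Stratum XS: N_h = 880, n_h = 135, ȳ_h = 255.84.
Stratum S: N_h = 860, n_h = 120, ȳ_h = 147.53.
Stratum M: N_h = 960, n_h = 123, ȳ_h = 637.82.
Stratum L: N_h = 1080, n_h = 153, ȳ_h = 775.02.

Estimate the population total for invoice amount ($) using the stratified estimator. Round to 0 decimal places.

τ̂_st = Σ N_h ȳ_h = 880·255.84 + 860·147.53 + 960·637.82 + 1080·775.02 = 1801344

τ̂_st ≈ 1801344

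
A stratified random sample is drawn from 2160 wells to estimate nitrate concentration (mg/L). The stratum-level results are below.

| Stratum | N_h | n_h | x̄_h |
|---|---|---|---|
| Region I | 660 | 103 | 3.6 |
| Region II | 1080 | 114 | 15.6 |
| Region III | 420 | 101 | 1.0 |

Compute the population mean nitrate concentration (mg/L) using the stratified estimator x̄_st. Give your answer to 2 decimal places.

N = Σ N_h = 2160. Stratum weights W_h = N_h/N.
x̄_st = (660·3.6 + 1080·15.6 + 420·1.0) / 2160 = 9.0944

x̄_st ≈ 9.09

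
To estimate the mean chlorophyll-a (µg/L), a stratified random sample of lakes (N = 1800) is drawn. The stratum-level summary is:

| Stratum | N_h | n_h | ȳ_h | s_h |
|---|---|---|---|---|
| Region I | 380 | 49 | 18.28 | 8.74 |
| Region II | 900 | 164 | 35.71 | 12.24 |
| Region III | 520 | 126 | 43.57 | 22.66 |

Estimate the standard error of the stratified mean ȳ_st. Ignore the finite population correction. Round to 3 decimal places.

SE(ȳ_st) ≈ 0.799

V̂(ȳ_st) = Σ W_h² s_h²/n_h, with W_h = N_h/N and N = 1800:
  stratum Region I: (380/1800)²·8.74²/49 = 0.0694783
  stratum Region II: (900/1800)²·12.24²/164 = 0.22838
  stratum Region III: (520/1800)²·22.66²/126 = 0.340103
V̂(ȳ_st) = 0.637962
SE(ȳ_st) = √0.637962 = 0.798725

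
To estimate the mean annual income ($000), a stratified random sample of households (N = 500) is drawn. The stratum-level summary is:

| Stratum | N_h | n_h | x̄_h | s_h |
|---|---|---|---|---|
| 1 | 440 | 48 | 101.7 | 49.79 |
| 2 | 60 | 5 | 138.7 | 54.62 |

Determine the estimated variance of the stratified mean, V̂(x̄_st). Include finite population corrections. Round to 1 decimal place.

V̂(x̄_st) ≈ 43.5

V̂(x̄_st) = Σ W_h² (1 − n_h/N_h) s_h²/n_h, with W_h = N_h/N and N = 500:
  stratum 1: (440/500)²·(1 − 48/440)·49.79²/48 = 35.6321
  stratum 2: (60/500)²·(1 − 5/60)·54.62²/5 = 7.87603
V̂(x̄_st) = 43.5082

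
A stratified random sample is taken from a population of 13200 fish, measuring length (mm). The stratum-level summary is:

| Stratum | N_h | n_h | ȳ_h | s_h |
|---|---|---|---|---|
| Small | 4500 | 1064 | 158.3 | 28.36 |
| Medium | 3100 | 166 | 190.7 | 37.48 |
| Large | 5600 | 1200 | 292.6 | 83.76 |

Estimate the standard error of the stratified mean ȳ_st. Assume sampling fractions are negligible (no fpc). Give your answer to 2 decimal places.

SE(ȳ_st) ≈ 1.27

V̂(ȳ_st) = Σ W_h² s_h²/n_h, with W_h = N_h/N and N = 13200:
  stratum Small: (4500/13200)²·28.36²/1064 = 0.0878513
  stratum Medium: (3100/13200)²·37.48²/166 = 0.466731
  stratum Large: (5600/13200)²·83.76²/1200 = 1.05225
V̂(ȳ_st) = 1.60684
SE(ȳ_st) = √1.60684 = 1.26761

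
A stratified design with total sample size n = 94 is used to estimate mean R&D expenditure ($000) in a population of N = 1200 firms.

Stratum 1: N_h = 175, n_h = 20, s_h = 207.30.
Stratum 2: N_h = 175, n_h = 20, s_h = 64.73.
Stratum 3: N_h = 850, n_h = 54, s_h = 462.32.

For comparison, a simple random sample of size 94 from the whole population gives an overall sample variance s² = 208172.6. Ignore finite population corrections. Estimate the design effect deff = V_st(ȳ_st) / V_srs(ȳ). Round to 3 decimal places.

deff ≈ 0.919

V̂(ȳ_st) = Σ W_h² s_h²/n_h, with W_h = N_h/N and N = 1200:
  stratum 1: (175/1200)²·207.30²/20 = 45.6964
  stratum 2: (175/1200)²·64.73²/20 = 4.45548
  stratum 3: (850/1200)²·462.32²/54 = 1985.94
V_st = 2036.1
V_srs = s²/n = 208172.6/94 = 2214.6
deff = V_st / V_srs = 2036.1/2214.6 = 0.9194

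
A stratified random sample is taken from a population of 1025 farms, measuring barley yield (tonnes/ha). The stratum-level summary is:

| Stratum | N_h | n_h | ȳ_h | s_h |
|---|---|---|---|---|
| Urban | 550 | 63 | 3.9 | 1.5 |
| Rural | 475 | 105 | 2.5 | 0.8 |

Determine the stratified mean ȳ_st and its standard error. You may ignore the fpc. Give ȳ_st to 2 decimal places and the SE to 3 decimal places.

ȳ_st = Σ W_h ȳ_h = (550·3.9 + 475·2.5)/1025 = 3.25122
V̂(ȳ_st) = Σ W_h² s_h²/n_h, with W_h = N_h/N and N = 1025:
  stratum Urban: (550/1025)²·1.5²/63 = 0.010283
  stratum Rural: (475/1025)²·0.8²/105 = 0.00130897
V̂(ȳ_st) = 0.011592
SE(ȳ_st) = √0.011592 = 0.107666

ȳ_st ≈ 3.25, SE ≈ 0.108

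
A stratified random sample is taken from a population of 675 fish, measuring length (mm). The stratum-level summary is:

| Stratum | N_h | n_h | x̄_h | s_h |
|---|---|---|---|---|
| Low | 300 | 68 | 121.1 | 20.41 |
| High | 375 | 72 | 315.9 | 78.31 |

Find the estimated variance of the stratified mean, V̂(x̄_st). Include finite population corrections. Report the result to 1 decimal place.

V̂(x̄_st) = Σ W_h² (1 − n_h/N_h) s_h²/n_h, with W_h = N_h/N and N = 675:
  stratum Low: (300/675)²·(1 − 68/300)·20.41²/68 = 0.935791
  stratum High: (375/675)²·(1 − 72/375)·78.31²/72 = 21.2407
V̂(x̄_st) = 22.1765

V̂(x̄_st) ≈ 22.2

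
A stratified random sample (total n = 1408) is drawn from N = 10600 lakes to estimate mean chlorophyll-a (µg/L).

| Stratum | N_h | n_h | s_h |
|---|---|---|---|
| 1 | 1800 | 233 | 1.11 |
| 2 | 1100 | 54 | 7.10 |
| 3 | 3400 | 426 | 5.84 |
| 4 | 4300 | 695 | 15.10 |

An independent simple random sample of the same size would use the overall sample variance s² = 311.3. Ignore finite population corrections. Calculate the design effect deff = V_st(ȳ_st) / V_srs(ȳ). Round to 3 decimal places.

deff ≈ 0.328

V̂(ȳ_st) = Σ W_h² s_h²/n_h, with W_h = N_h/N and N = 10600:
  stratum 1: (1800/10600)²·1.11²/233 = 0.000152484
  stratum 2: (1100/10600)²·7.10²/54 = 0.010053
  stratum 3: (3400/10600)²·5.84²/426 = 0.00823687
  stratum 4: (4300/10600)²·15.10²/695 = 0.0539876
V_st = 0.07243
V_srs = s²/n = 311.3/1408 = 0.221094
deff = V_st / V_srs = 0.07243/0.221094 = 0.3276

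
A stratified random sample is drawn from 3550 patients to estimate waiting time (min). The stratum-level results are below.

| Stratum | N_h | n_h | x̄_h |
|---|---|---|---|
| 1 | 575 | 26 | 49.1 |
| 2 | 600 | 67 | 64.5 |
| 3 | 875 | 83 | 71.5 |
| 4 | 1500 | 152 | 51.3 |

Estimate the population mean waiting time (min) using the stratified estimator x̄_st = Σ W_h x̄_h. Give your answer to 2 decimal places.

x̄_st ≈ 58.15

N = Σ N_h = 3550. Stratum weights W_h = N_h/N.
x̄_st = (575·49.1 + 600·64.5 + 875·71.5 + 1500·51.3) / 3550 = 58.1535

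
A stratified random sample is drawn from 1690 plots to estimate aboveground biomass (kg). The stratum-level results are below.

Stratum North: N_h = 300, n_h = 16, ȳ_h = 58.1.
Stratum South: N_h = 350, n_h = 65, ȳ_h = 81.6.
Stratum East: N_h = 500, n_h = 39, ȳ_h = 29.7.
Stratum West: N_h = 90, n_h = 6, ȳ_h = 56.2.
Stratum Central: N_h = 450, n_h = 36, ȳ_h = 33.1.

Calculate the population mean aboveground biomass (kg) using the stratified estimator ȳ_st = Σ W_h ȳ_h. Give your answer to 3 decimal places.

ȳ_st ≈ 47.807

N = Σ N_h = 1690. Stratum weights W_h = N_h/N.
ȳ_st = (300·58.1 + 350·81.6 + 500·29.7 + 90·56.2 + 450·33.1) / 1690 = 47.80651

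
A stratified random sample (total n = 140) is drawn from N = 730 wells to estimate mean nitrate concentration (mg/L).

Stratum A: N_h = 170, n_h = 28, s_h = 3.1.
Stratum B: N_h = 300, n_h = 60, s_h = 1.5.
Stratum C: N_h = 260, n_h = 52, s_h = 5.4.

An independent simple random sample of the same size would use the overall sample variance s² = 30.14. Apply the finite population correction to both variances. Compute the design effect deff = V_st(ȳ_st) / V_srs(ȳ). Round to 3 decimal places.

V̂(ȳ_st) = Σ W_h² (1 − n_h/N_h) s_h²/n_h, with W_h = N_h/N and N = 730:
  stratum A: (170/730)²·(1 − 28/170)·3.1²/28 = 0.0155474
  stratum B: (300/730)²·(1 − 60/300)·1.5²/60 = 0.00506662
  stratum C: (260/730)²·(1 − 52/260)·5.4²/52 = 0.0569082
V_st = 0.0775222
V_srs = (1 − 140/730)·30.14/140 = 0.173998
deff = V_st / V_srs = 0.0775222/0.173998 = 0.4455

deff ≈ 0.446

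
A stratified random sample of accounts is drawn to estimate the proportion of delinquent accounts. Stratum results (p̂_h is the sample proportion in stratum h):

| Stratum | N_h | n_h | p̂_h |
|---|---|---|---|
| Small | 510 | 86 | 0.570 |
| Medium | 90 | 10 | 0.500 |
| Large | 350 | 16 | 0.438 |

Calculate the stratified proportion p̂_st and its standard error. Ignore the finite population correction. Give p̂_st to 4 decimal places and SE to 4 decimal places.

N = 950; stratum weights W_h = N_h/N.
p̂_st = Σ W_h p̂_h = (510·0.570 + 90·0.500 + 350·0.438)/950 = 0.51474
V̂(p̂_st) = Σ W_h² p̂_h(1−p̂_h)/(n_h−1):
  stratum Small: (510/950)²·0.570·0.430/85 = 0.000831032
  stratum Medium: (90/950)²·0.500·0.500/9 = 0.000249307
  stratum Large: (350/950)²·0.438·0.562/15 = 0.00222745
V̂(p̂_st) = 0.00330779; SE = √V̂ = 0.0575134

p̂_st ≈ 0.5147, SE ≈ 0.0575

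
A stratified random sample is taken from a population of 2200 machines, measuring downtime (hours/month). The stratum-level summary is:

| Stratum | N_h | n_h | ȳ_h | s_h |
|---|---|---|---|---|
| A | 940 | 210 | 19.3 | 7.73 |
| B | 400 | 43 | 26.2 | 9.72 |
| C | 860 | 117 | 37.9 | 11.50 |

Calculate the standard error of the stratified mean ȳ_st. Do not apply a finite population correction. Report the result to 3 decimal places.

SE(ȳ_st) ≈ 0.545

V̂(ȳ_st) = Σ W_h² s_h²/n_h, with W_h = N_h/N and N = 2200:
  stratum A: (940/2200)²·7.73²/210 = 0.0519458
  stratum B: (400/2200)²·9.72²/43 = 0.0726338
  stratum C: (860/2200)²·11.50²/117 = 0.172727
V̂(ȳ_st) = 0.297307
SE(ȳ_st) = √0.297307 = 0.545259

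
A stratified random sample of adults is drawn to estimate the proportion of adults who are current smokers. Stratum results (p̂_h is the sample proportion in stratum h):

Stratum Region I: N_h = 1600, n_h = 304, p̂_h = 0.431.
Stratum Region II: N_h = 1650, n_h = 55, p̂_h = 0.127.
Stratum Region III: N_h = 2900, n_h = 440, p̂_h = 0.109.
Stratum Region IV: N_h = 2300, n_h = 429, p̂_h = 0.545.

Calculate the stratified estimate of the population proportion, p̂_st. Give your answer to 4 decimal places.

N = 8450; stratum weights W_h = N_h/N.
p̂_st = Σ W_h p̂_h = (1600·0.431 + 1650·0.127 + 2900·0.109 + 2300·0.545)/8450 = 0.29216

p̂_st ≈ 0.2922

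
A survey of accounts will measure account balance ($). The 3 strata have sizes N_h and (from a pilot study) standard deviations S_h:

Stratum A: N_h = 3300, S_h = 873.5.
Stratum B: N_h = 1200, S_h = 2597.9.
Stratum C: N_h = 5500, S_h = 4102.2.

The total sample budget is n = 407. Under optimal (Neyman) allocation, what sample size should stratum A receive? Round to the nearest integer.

41

Neyman allocation: n_h = n · N_h S_h / Σ N_i S_i, with n = 407.
  stratum A: N_h·S_h = 3300·873.5 = 2882550.00
  stratum B: N_h·S_h = 1200·2597.9 = 3117480.00
  stratum C: N_h·S_h = 5500·4102.2 = 22562100.00
Σ N_h S_h = 28562130.00
n for stratum A = 407·2882550.00/28562130.00 = 41.075 → 41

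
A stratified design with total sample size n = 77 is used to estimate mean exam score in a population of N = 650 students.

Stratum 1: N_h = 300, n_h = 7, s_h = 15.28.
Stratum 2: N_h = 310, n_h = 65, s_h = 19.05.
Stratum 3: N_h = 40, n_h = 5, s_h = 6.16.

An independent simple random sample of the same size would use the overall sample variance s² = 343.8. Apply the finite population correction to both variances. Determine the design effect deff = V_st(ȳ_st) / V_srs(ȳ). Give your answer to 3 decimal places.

deff ≈ 2.024

V̂(ȳ_st) = Σ W_h² (1 − n_h/N_h) s_h²/n_h, with W_h = N_h/N and N = 650:
  stratum 1: (300/650)²·(1 − 7/300)·15.28²/7 = 6.93922
  stratum 2: (310/650)²·(1 − 65/310)·19.05²/65 = 1.00364
  stratum 3: (40/650)²·(1 − 5/40)·6.16²/5 = 0.0251474
V_st = 7.96801
V_srs = (1 − 77/650)·343.8/77 = 3.93601
deff = V_st / V_srs = 7.96801/3.93601 = 2.0244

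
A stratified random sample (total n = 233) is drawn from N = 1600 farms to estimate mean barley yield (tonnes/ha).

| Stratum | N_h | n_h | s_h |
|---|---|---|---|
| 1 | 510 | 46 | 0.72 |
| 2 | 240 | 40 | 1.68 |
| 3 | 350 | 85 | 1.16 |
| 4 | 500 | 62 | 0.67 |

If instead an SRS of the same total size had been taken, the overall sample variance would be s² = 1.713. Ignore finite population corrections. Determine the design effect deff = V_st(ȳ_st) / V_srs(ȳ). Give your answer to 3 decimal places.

V̂(ȳ_st) = Σ W_h² s_h²/n_h, with W_h = N_h/N and N = 1600:
  stratum 1: (510/1600)²·0.72²/46 = 0.00114501
  stratum 2: (240/1600)²·1.68²/40 = 0.0015876
  stratum 3: (350/1600)²·1.16²/85 = 0.000757518
  stratum 4: (500/1600)²·0.67²/62 = 0.000707063
V_st = 0.00419719
V_srs = s²/n = 1.713/233 = 0.00735193
deff = V_st / V_srs = 0.00419719/0.00735193 = 0.5709

deff ≈ 0.571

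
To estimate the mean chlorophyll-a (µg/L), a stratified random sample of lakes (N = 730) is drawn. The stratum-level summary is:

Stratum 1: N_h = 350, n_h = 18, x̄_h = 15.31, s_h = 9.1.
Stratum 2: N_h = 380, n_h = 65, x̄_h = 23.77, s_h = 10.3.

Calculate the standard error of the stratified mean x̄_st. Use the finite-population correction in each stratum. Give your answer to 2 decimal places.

SE(x̄_st) ≈ 1.17

V̂(x̄_st) = Σ W_h² (1 − n_h/N_h) s_h²/n_h, with W_h = N_h/N and N = 730:
  stratum 1: (350/730)²·(1 − 18/350)·9.1²/18 = 1.00316
  stratum 2: (380/730)²·(1 − 65/380)·10.3²/65 = 0.366614
V̂(x̄_st) = 1.36978
SE(x̄_st) = √1.36978 = 1.17037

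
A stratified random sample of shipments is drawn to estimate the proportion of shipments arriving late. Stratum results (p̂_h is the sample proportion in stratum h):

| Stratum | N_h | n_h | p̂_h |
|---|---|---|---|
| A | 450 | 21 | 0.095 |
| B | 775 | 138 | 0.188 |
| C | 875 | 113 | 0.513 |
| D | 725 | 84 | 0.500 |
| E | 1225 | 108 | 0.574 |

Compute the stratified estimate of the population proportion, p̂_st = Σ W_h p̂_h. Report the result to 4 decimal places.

N = 4050; stratum weights W_h = N_h/N.
p̂_st = Σ W_h p̂_h = (450·0.095 + 775·0.188 + 875·0.513 + 725·0.500 + 1225·0.574)/4050 = 0.42049

p̂_st ≈ 0.4205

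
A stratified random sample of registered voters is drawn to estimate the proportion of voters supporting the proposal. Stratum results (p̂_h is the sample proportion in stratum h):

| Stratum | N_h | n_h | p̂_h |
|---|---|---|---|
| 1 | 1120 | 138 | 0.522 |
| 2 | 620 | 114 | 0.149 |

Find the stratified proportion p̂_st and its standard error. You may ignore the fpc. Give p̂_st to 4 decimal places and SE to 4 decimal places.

p̂_st ≈ 0.3891, SE ≈ 0.0300

N = 1740; stratum weights W_h = N_h/N.
p̂_st = Σ W_h p̂_h = (1120·0.522 + 620·0.149)/1740 = 0.38909
V̂(p̂_st) = Σ W_h² p̂_h(1−p̂_h)/(n_h−1):
  stratum 1: (1120/1740)²·0.522·0.478/137 = 0.000754598
  stratum 2: (620/1740)²·0.149·0.851/113 = 0.00014247
V̂(p̂_st) = 0.000897067; SE = √V̂ = 0.0299511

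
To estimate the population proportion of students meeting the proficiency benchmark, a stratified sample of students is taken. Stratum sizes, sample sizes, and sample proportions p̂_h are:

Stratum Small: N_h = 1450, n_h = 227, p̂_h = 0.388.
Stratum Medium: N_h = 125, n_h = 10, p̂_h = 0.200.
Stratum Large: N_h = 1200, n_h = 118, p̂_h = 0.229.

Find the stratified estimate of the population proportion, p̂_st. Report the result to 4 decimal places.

N = 2775; stratum weights W_h = N_h/N.
p̂_st = Σ W_h p̂_h = (1450·0.388 + 125·0.200 + 1200·0.229)/2775 = 0.31077

p̂_st ≈ 0.3108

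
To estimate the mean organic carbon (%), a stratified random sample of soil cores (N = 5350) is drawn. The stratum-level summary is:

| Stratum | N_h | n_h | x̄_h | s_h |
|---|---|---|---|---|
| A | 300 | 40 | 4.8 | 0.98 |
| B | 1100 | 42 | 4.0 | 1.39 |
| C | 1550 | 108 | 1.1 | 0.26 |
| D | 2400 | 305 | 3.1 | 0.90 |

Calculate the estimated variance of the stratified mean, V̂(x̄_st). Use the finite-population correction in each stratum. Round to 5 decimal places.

V̂(x̄_st) ≈ 0.00245

V̂(x̄_st) = Σ W_h² (1 − n_h/N_h) s_h²/n_h, with W_h = N_h/N and N = 5350:
  stratum A: (300/5350)²·(1 − 40/300)·0.98²/40 = 6.54303e-05
  stratum B: (1100/5350)²·(1 − 42/1100)·1.39²/42 = 0.00187047
  stratum C: (1550/5350)²·(1 − 108/1550)·0.26²/108 = 4.88779e-05
  stratum D: (2400/5350)²·(1 − 305/2400)·0.90²/305 = 0.000466523
V̂(x̄_st) = 0.0024513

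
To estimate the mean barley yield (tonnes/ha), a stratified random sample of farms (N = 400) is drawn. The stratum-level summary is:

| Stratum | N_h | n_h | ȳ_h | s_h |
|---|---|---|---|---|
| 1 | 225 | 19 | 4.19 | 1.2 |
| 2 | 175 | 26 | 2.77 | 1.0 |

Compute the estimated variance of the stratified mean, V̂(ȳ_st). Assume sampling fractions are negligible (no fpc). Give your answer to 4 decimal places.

V̂(ȳ_st) = Σ W_h² s_h²/n_h, with W_h = N_h/N and N = 400:
  stratum 1: (225/400)²·1.2²/19 = 0.0239803
  stratum 2: (175/400)²·1.0²/26 = 0.00736178
V̂(ȳ_st) = 0.031342

V̂(ȳ_st) ≈ 0.0313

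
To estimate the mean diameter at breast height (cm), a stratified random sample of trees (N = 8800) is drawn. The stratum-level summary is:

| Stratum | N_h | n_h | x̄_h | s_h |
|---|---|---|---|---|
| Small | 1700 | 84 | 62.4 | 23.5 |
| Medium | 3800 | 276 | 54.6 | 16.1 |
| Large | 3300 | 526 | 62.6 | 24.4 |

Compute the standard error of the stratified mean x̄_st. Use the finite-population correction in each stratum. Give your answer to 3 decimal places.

V̂(x̄_st) = Σ W_h² (1 − n_h/N_h) s_h²/n_h, with W_h = N_h/N and N = 8800:
  stratum Small: (1700/8800)²·(1 − 84/1700)·23.5²/84 = 0.233228
  stratum Medium: (3800/8800)²·(1 − 276/3800)·16.1²/276 = 0.162404
  stratum Large: (3300/8800)²·(1 − 526/3300)·24.4²/526 = 0.133798
V̂(x̄_st) = 0.52943
SE(x̄_st) = √0.52943 = 0.72762

SE(x̄_st) ≈ 0.728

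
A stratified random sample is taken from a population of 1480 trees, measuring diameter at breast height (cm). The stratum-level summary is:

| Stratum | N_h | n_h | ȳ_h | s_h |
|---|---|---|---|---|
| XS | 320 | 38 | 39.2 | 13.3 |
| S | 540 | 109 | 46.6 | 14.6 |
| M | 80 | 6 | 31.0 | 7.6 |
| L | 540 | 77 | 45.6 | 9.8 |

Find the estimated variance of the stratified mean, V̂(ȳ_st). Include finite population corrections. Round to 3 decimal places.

V̂(ȳ_st) ≈ 0.568

V̂(ȳ_st) = Σ W_h² (1 − n_h/N_h) s_h²/n_h, with W_h = N_h/N and N = 1480:
  stratum XS: (320/1480)²·(1 − 38/320)·13.3²/38 = 0.191776
  stratum S: (540/1480)²·(1 − 109/540)·14.6²/109 = 0.207791
  stratum M: (80/1480)²·(1 − 6/80)·7.6²/6 = 0.026018
  stratum L: (540/1480)²·(1 − 77/540)·9.8²/77 = 0.142368
V̂(ȳ_st) = 0.567954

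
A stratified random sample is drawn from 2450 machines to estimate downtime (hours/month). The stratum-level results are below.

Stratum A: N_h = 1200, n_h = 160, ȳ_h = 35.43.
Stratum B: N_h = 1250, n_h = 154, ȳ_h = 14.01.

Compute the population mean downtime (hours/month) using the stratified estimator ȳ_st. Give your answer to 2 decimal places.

ȳ_st ≈ 24.50

N = Σ N_h = 2450. Stratum weights W_h = N_h/N.
ȳ_st = (1200·35.43 + 1250·14.01) / 2450 = 24.5014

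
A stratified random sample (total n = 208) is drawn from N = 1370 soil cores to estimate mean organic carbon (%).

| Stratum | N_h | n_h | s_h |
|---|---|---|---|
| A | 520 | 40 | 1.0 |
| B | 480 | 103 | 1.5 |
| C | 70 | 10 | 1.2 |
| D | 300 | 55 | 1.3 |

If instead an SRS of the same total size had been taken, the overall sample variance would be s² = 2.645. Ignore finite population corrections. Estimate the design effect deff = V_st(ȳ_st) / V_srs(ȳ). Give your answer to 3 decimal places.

deff ≈ 0.640

V̂(ȳ_st) = Σ W_h² s_h²/n_h, with W_h = N_h/N and N = 1370:
  stratum A: (520/1370)²·1.0²/40 = 0.00360168
  stratum B: (480/1370)²·1.5²/103 = 0.00268155
  stratum C: (70/1370)²·1.2²/10 = 0.000375939
  stratum D: (300/1370)²·1.3²/55 = 0.00147342
V_st = 0.00813259
V_srs = s²/n = 2.645/208 = 0.0127163
deff = V_st / V_srs = 0.00813259/0.0127163 = 0.6395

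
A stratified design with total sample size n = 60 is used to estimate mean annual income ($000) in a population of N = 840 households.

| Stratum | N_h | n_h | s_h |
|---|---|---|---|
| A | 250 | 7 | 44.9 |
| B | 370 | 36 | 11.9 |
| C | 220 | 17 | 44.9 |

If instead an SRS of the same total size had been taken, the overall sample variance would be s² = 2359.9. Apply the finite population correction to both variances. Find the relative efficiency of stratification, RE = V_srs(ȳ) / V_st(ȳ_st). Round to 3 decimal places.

RE ≈ 1.107

V̂(ȳ_st) = Σ W_h² (1 − n_h/N_h) s_h²/n_h, with W_h = N_h/N and N = 840:
  stratum A: (250/840)²·(1 − 7/250)·44.9²/7 = 24.796
  stratum B: (370/840)²·(1 − 36/370)·11.9²/36 = 0.688939
  stratum C: (220/840)²·(1 − 17/220)·44.9²/17 = 7.50592
V_st = 32.9909
V_srs = (1 − 60/840)·2359.9/60 = 36.5223
Relative efficiency = V_srs / V_st = 36.5223/32.9909 = 1.1070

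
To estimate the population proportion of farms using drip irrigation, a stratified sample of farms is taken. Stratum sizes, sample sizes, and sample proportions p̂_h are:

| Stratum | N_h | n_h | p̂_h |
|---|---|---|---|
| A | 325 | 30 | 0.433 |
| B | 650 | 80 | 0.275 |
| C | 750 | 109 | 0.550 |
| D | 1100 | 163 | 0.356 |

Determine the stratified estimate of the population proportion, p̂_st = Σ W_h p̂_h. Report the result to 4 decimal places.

p̂_st ≈ 0.3977

N = 2825; stratum weights W_h = N_h/N.
p̂_st = Σ W_h p̂_h = (325·0.433 + 650·0.275 + 750·0.550 + 1100·0.356)/2825 = 0.39773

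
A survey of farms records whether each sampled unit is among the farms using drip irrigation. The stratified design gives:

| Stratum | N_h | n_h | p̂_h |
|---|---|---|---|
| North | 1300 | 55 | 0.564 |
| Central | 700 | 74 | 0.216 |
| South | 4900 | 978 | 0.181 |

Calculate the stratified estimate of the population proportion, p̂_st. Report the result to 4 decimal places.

p̂_st ≈ 0.2567

N = 6900; stratum weights W_h = N_h/N.
p̂_st = Σ W_h p̂_h = (1300·0.564 + 700·0.216 + 4900·0.181)/6900 = 0.25671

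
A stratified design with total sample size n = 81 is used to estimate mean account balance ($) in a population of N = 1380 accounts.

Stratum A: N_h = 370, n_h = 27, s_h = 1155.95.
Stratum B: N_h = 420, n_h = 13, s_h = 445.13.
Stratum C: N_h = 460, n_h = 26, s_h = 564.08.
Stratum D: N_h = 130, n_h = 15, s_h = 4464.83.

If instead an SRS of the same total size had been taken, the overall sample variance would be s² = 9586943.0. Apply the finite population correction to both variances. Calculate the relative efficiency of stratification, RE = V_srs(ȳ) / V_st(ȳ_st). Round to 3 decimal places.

V̂(ȳ_st) = Σ W_h² (1 − n_h/N_h) s_h²/n_h, with W_h = N_h/N and N = 1380:
  stratum A: (370/1380)²·(1 − 27/370)·1155.95²/27 = 3298.01
  stratum B: (420/1380)²·(1 − 13/420)·445.13²/13 = 1368.09
  stratum C: (460/1380)²·(1 − 26/460)·564.08²/26 = 1282.91
  stratum D: (130/1380)²·(1 − 15/130)·4464.83²/15 = 10432.8
V_st = 16381.8
V_srs = (1 − 81/1380)·9586943.0/81 = 111410
Relative efficiency = V_srs / V_st = 111410/16381.8 = 6.8008

RE ≈ 6.801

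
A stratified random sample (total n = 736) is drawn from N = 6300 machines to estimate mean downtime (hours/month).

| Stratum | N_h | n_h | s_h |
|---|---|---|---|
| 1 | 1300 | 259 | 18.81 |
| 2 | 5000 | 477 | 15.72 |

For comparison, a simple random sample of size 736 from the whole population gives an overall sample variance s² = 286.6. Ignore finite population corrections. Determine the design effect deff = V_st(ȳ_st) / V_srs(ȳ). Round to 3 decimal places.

deff ≈ 0.987

V̂(ȳ_st) = Σ W_h² s_h²/n_h, with W_h = N_h/N and N = 6300:
  stratum 1: (1300/6300)²·18.81²/259 = 0.0581679
  stratum 2: (5000/6300)²·15.72²/477 = 0.326321
V_st = 0.384489
V_srs = s²/n = 286.6/736 = 0.389402
deff = V_st / V_srs = 0.384489/0.389402 = 0.9874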